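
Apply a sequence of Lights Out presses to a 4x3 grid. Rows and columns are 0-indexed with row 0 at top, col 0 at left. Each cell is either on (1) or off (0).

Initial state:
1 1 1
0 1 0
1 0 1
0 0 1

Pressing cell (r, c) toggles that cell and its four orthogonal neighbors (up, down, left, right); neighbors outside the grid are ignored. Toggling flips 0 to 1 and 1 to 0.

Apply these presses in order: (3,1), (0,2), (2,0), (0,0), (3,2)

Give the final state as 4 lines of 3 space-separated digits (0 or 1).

After press 1 at (3,1):
1 1 1
0 1 0
1 1 1
1 1 0

After press 2 at (0,2):
1 0 0
0 1 1
1 1 1
1 1 0

After press 3 at (2,0):
1 0 0
1 1 1
0 0 1
0 1 0

After press 4 at (0,0):
0 1 0
0 1 1
0 0 1
0 1 0

After press 5 at (3,2):
0 1 0
0 1 1
0 0 0
0 0 1

Answer: 0 1 0
0 1 1
0 0 0
0 0 1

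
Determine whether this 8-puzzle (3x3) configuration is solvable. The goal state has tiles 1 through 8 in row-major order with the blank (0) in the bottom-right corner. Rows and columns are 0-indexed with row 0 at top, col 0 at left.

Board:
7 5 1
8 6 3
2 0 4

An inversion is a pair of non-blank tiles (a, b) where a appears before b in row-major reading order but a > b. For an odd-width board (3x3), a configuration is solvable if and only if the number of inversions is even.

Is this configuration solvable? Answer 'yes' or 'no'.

Answer: yes

Derivation:
Inversions (pairs i<j in row-major order where tile[i] > tile[j] > 0): 18
18 is even, so the puzzle is solvable.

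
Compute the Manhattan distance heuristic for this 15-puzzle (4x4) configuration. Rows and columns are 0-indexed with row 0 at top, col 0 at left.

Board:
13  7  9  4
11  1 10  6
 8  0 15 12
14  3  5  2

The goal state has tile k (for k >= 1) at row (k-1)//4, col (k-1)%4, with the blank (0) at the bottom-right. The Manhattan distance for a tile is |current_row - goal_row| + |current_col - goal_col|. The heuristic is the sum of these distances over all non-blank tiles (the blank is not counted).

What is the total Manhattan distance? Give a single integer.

Answer: 37

Derivation:
Tile 13: at (0,0), goal (3,0), distance |0-3|+|0-0| = 3
Tile 7: at (0,1), goal (1,2), distance |0-1|+|1-2| = 2
Tile 9: at (0,2), goal (2,0), distance |0-2|+|2-0| = 4
Tile 4: at (0,3), goal (0,3), distance |0-0|+|3-3| = 0
Tile 11: at (1,0), goal (2,2), distance |1-2|+|0-2| = 3
Tile 1: at (1,1), goal (0,0), distance |1-0|+|1-0| = 2
Tile 10: at (1,2), goal (2,1), distance |1-2|+|2-1| = 2
Tile 6: at (1,3), goal (1,1), distance |1-1|+|3-1| = 2
Tile 8: at (2,0), goal (1,3), distance |2-1|+|0-3| = 4
Tile 15: at (2,2), goal (3,2), distance |2-3|+|2-2| = 1
Tile 12: at (2,3), goal (2,3), distance |2-2|+|3-3| = 0
Tile 14: at (3,0), goal (3,1), distance |3-3|+|0-1| = 1
Tile 3: at (3,1), goal (0,2), distance |3-0|+|1-2| = 4
Tile 5: at (3,2), goal (1,0), distance |3-1|+|2-0| = 4
Tile 2: at (3,3), goal (0,1), distance |3-0|+|3-1| = 5
Sum: 3 + 2 + 4 + 0 + 3 + 2 + 2 + 2 + 4 + 1 + 0 + 1 + 4 + 4 + 5 = 37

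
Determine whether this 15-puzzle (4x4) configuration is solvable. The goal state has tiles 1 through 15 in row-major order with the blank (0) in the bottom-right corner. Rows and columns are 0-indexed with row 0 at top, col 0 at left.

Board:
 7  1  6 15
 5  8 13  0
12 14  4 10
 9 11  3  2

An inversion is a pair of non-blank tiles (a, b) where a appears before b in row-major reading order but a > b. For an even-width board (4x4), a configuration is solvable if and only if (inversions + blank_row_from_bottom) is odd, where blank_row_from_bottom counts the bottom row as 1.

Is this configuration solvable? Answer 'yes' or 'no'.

Answer: yes

Derivation:
Inversions: 56
Blank is in row 1 (0-indexed from top), which is row 3 counting from the bottom (bottom = 1).
56 + 3 = 59, which is odd, so the puzzle is solvable.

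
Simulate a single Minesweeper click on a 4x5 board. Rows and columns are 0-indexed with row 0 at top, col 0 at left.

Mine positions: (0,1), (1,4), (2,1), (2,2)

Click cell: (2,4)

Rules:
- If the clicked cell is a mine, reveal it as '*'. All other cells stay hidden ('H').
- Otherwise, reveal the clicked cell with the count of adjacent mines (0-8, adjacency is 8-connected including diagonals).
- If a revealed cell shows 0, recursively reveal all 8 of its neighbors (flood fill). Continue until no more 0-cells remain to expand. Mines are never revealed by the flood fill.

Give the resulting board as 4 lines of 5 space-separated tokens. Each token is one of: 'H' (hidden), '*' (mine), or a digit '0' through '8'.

H H H H H
H H H H H
H H H H 1
H H H H H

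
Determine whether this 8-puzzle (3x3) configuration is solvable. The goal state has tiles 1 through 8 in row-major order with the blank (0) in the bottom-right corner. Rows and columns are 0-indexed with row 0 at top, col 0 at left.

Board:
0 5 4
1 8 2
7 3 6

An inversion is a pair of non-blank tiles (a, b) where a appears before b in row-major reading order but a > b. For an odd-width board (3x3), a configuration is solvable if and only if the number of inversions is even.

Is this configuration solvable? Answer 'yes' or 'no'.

Inversions (pairs i<j in row-major order where tile[i] > tile[j] > 0): 13
13 is odd, so the puzzle is not solvable.

Answer: no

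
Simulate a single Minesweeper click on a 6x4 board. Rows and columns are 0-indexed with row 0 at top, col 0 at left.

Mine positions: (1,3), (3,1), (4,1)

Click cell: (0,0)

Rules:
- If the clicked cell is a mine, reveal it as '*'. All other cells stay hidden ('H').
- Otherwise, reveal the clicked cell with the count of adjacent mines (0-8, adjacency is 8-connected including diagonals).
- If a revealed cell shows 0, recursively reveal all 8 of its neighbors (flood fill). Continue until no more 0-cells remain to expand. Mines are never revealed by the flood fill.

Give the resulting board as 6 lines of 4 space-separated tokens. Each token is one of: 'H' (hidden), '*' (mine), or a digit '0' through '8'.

0 0 1 H
0 0 1 H
1 1 2 H
H H H H
H H H H
H H H H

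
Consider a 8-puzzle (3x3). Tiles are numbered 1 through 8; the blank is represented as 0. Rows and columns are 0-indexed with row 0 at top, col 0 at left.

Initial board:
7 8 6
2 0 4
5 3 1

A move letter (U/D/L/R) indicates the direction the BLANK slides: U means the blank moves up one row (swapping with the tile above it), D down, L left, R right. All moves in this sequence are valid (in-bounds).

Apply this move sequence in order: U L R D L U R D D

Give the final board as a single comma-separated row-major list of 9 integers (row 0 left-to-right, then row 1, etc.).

After move 1 (U):
7 0 6
2 8 4
5 3 1

After move 2 (L):
0 7 6
2 8 4
5 3 1

After move 3 (R):
7 0 6
2 8 4
5 3 1

After move 4 (D):
7 8 6
2 0 4
5 3 1

After move 5 (L):
7 8 6
0 2 4
5 3 1

After move 6 (U):
0 8 6
7 2 4
5 3 1

After move 7 (R):
8 0 6
7 2 4
5 3 1

After move 8 (D):
8 2 6
7 0 4
5 3 1

After move 9 (D):
8 2 6
7 3 4
5 0 1

Answer: 8, 2, 6, 7, 3, 4, 5, 0, 1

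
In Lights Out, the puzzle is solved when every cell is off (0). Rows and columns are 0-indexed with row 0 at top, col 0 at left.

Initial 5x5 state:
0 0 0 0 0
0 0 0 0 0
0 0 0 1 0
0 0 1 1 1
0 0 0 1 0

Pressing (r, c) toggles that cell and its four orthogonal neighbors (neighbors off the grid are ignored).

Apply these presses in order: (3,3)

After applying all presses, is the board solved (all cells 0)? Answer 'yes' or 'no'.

Answer: yes

Derivation:
After press 1 at (3,3):
0 0 0 0 0
0 0 0 0 0
0 0 0 0 0
0 0 0 0 0
0 0 0 0 0

Lights still on: 0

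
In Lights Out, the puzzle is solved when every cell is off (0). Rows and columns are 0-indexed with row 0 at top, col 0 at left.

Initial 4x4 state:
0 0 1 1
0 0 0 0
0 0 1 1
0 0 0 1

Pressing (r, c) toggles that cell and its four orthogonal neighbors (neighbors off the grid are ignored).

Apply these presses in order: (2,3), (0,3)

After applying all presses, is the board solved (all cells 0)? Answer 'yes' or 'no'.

After press 1 at (2,3):
0 0 1 1
0 0 0 1
0 0 0 0
0 0 0 0

After press 2 at (0,3):
0 0 0 0
0 0 0 0
0 0 0 0
0 0 0 0

Lights still on: 0

Answer: yes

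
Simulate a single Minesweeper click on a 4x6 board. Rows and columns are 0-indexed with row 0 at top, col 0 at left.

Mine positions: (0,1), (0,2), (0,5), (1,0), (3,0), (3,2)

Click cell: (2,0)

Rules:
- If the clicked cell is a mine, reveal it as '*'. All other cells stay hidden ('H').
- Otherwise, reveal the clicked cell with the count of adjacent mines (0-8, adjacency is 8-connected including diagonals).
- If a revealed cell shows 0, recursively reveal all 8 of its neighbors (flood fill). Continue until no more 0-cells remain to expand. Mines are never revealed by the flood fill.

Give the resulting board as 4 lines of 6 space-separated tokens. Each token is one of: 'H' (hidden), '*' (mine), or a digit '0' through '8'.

H H H H H H
H H H H H H
2 H H H H H
H H H H H H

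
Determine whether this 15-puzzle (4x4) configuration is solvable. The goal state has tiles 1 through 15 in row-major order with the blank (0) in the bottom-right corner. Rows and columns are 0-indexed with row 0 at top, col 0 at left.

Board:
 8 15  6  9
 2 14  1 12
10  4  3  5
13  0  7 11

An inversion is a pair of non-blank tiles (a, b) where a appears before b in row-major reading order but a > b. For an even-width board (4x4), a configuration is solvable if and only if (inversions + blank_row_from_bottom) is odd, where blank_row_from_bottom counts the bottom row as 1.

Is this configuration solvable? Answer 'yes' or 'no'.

Answer: yes

Derivation:
Inversions: 54
Blank is in row 3 (0-indexed from top), which is row 1 counting from the bottom (bottom = 1).
54 + 1 = 55, which is odd, so the puzzle is solvable.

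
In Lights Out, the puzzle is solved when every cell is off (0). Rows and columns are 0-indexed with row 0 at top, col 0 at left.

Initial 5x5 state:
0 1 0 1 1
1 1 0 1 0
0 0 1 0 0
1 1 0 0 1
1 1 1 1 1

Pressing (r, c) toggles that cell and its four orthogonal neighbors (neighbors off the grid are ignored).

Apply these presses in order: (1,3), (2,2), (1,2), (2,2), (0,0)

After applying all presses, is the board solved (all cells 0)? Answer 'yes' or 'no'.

Answer: no

Derivation:
After press 1 at (1,3):
0 1 0 0 1
1 1 1 0 1
0 0 1 1 0
1 1 0 0 1
1 1 1 1 1

After press 2 at (2,2):
0 1 0 0 1
1 1 0 0 1
0 1 0 0 0
1 1 1 0 1
1 1 1 1 1

After press 3 at (1,2):
0 1 1 0 1
1 0 1 1 1
0 1 1 0 0
1 1 1 0 1
1 1 1 1 1

After press 4 at (2,2):
0 1 1 0 1
1 0 0 1 1
0 0 0 1 0
1 1 0 0 1
1 1 1 1 1

After press 5 at (0,0):
1 0 1 0 1
0 0 0 1 1
0 0 0 1 0
1 1 0 0 1
1 1 1 1 1

Lights still on: 14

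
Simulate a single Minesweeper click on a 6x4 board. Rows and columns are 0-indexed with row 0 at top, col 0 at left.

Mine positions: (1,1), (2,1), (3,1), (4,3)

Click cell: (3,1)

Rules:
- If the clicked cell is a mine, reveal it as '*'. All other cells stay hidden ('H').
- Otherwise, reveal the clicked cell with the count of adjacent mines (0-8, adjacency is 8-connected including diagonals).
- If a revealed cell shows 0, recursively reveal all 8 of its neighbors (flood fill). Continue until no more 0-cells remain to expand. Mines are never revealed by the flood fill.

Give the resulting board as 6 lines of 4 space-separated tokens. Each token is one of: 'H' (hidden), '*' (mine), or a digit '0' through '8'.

H H H H
H H H H
H H H H
H * H H
H H H H
H H H H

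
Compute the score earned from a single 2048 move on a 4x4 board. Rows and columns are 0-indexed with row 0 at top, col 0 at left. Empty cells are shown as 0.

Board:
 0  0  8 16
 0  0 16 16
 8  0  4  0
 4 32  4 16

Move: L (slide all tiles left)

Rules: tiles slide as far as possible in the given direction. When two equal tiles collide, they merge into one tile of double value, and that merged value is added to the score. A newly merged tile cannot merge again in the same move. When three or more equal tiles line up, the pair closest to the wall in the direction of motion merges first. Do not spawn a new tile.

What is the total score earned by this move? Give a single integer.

Answer: 32

Derivation:
Slide left:
row 0: [0, 0, 8, 16] -> [8, 16, 0, 0]  score +0 (running 0)
row 1: [0, 0, 16, 16] -> [32, 0, 0, 0]  score +32 (running 32)
row 2: [8, 0, 4, 0] -> [8, 4, 0, 0]  score +0 (running 32)
row 3: [4, 32, 4, 16] -> [4, 32, 4, 16]  score +0 (running 32)
Board after move:
 8 16  0  0
32  0  0  0
 8  4  0  0
 4 32  4 16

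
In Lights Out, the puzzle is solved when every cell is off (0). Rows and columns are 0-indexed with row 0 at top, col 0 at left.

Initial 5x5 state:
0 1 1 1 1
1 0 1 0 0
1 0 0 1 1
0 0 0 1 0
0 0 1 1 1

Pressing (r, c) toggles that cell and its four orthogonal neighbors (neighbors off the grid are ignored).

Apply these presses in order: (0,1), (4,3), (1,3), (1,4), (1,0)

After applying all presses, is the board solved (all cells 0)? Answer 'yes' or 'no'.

Answer: yes

Derivation:
After press 1 at (0,1):
1 0 0 1 1
1 1 1 0 0
1 0 0 1 1
0 0 0 1 0
0 0 1 1 1

After press 2 at (4,3):
1 0 0 1 1
1 1 1 0 0
1 0 0 1 1
0 0 0 0 0
0 0 0 0 0

After press 3 at (1,3):
1 0 0 0 1
1 1 0 1 1
1 0 0 0 1
0 0 0 0 0
0 0 0 0 0

After press 4 at (1,4):
1 0 0 0 0
1 1 0 0 0
1 0 0 0 0
0 0 0 0 0
0 0 0 0 0

After press 5 at (1,0):
0 0 0 0 0
0 0 0 0 0
0 0 0 0 0
0 0 0 0 0
0 0 0 0 0

Lights still on: 0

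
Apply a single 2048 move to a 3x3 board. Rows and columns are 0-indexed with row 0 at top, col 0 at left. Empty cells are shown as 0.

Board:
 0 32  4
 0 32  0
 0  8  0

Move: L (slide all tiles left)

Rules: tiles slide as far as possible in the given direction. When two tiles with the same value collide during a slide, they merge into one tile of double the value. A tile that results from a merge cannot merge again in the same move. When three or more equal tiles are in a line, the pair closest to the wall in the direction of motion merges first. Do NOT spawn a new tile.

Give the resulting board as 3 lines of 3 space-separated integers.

Answer: 32  4  0
32  0  0
 8  0  0

Derivation:
Slide left:
row 0: [0, 32, 4] -> [32, 4, 0]
row 1: [0, 32, 0] -> [32, 0, 0]
row 2: [0, 8, 0] -> [8, 0, 0]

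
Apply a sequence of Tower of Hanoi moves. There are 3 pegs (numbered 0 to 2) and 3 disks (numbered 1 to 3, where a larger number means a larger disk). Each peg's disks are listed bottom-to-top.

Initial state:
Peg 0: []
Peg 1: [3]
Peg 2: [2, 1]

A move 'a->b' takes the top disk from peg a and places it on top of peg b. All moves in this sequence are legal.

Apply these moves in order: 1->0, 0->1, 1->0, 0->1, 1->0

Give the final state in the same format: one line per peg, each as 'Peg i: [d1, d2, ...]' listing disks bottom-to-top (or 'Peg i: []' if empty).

After move 1 (1->0):
Peg 0: [3]
Peg 1: []
Peg 2: [2, 1]

After move 2 (0->1):
Peg 0: []
Peg 1: [3]
Peg 2: [2, 1]

After move 3 (1->0):
Peg 0: [3]
Peg 1: []
Peg 2: [2, 1]

After move 4 (0->1):
Peg 0: []
Peg 1: [3]
Peg 2: [2, 1]

After move 5 (1->0):
Peg 0: [3]
Peg 1: []
Peg 2: [2, 1]

Answer: Peg 0: [3]
Peg 1: []
Peg 2: [2, 1]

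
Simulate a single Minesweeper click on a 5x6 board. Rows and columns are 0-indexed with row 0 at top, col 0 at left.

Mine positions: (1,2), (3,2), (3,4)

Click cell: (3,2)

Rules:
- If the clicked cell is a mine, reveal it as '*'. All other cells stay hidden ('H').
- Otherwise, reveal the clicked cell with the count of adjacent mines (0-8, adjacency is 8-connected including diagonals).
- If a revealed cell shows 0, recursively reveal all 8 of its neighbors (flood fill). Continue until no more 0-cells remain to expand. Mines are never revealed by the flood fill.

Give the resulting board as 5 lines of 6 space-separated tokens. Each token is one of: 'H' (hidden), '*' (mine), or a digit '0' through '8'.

H H H H H H
H H H H H H
H H H H H H
H H * H H H
H H H H H H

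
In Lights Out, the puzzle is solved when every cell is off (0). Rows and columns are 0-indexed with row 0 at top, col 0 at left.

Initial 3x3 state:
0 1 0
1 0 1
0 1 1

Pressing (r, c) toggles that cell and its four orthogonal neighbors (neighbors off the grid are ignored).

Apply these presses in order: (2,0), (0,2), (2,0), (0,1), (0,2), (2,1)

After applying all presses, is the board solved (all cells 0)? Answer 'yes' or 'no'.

After press 1 at (2,0):
0 1 0
0 0 1
1 0 1

After press 2 at (0,2):
0 0 1
0 0 0
1 0 1

After press 3 at (2,0):
0 0 1
1 0 0
0 1 1

After press 4 at (0,1):
1 1 0
1 1 0
0 1 1

After press 5 at (0,2):
1 0 1
1 1 1
0 1 1

After press 6 at (2,1):
1 0 1
1 0 1
1 0 0

Lights still on: 5

Answer: no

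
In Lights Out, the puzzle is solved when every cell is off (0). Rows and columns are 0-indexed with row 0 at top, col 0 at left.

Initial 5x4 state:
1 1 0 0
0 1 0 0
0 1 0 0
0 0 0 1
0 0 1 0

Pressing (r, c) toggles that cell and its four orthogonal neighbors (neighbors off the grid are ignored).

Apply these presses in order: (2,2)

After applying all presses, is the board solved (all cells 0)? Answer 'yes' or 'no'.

Answer: no

Derivation:
After press 1 at (2,2):
1 1 0 0
0 1 1 0
0 0 1 1
0 0 1 1
0 0 1 0

Lights still on: 9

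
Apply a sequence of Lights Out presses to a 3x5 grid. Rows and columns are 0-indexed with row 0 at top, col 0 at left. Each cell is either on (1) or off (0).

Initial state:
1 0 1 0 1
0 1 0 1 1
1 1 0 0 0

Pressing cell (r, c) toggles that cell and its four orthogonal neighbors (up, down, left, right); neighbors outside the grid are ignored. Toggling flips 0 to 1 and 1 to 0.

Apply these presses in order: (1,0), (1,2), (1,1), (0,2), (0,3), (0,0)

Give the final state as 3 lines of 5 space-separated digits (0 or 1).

After press 1 at (1,0):
0 0 1 0 1
1 0 0 1 1
0 1 0 0 0

After press 2 at (1,2):
0 0 0 0 1
1 1 1 0 1
0 1 1 0 0

After press 3 at (1,1):
0 1 0 0 1
0 0 0 0 1
0 0 1 0 0

After press 4 at (0,2):
0 0 1 1 1
0 0 1 0 1
0 0 1 0 0

After press 5 at (0,3):
0 0 0 0 0
0 0 1 1 1
0 0 1 0 0

After press 6 at (0,0):
1 1 0 0 0
1 0 1 1 1
0 0 1 0 0

Answer: 1 1 0 0 0
1 0 1 1 1
0 0 1 0 0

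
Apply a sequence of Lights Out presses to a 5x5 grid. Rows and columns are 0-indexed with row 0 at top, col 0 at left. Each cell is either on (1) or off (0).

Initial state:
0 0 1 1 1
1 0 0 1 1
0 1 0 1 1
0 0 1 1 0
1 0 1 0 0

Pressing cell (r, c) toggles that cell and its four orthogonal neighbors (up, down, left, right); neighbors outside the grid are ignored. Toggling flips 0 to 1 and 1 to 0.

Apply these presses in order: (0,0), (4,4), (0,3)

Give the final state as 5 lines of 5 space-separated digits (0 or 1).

Answer: 1 1 0 0 0
0 0 0 0 1
0 1 0 1 1
0 0 1 1 1
1 0 1 1 1

Derivation:
After press 1 at (0,0):
1 1 1 1 1
0 0 0 1 1
0 1 0 1 1
0 0 1 1 0
1 0 1 0 0

After press 2 at (4,4):
1 1 1 1 1
0 0 0 1 1
0 1 0 1 1
0 0 1 1 1
1 0 1 1 1

After press 3 at (0,3):
1 1 0 0 0
0 0 0 0 1
0 1 0 1 1
0 0 1 1 1
1 0 1 1 1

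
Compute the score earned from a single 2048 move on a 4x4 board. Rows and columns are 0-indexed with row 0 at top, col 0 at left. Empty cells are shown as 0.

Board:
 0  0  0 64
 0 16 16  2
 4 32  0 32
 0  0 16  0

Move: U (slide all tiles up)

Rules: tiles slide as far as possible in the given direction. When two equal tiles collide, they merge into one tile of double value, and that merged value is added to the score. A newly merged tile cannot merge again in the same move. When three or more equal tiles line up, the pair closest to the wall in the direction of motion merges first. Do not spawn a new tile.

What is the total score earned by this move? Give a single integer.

Answer: 32

Derivation:
Slide up:
col 0: [0, 0, 4, 0] -> [4, 0, 0, 0]  score +0 (running 0)
col 1: [0, 16, 32, 0] -> [16, 32, 0, 0]  score +0 (running 0)
col 2: [0, 16, 0, 16] -> [32, 0, 0, 0]  score +32 (running 32)
col 3: [64, 2, 32, 0] -> [64, 2, 32, 0]  score +0 (running 32)
Board after move:
 4 16 32 64
 0 32  0  2
 0  0  0 32
 0  0  0  0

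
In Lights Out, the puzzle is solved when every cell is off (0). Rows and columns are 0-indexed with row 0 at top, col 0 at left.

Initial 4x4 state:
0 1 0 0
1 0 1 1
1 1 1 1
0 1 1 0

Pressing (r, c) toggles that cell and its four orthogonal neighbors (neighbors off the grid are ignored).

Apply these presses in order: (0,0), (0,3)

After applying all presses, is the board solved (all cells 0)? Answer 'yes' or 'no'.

Answer: no

Derivation:
After press 1 at (0,0):
1 0 0 0
0 0 1 1
1 1 1 1
0 1 1 0

After press 2 at (0,3):
1 0 1 1
0 0 1 0
1 1 1 1
0 1 1 0

Lights still on: 10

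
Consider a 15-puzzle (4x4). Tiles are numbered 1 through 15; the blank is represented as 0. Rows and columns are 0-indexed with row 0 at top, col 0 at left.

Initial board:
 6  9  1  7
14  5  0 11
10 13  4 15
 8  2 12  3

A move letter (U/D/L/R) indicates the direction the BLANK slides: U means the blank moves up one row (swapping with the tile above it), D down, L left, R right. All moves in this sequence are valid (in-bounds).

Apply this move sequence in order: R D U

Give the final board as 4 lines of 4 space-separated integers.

After move 1 (R):
 6  9  1  7
14  5 11  0
10 13  4 15
 8  2 12  3

After move 2 (D):
 6  9  1  7
14  5 11 15
10 13  4  0
 8  2 12  3

After move 3 (U):
 6  9  1  7
14  5 11  0
10 13  4 15
 8  2 12  3

Answer:  6  9  1  7
14  5 11  0
10 13  4 15
 8  2 12  3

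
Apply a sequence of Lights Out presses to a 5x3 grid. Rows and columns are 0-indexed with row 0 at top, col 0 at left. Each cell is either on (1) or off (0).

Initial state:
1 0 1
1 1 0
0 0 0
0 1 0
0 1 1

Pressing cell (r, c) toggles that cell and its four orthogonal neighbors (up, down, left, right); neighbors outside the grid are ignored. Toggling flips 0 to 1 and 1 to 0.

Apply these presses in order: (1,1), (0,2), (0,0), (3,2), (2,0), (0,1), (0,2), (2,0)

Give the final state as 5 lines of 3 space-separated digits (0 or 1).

Answer: 1 1 0
1 1 1
0 1 1
0 0 1
0 1 0

Derivation:
After press 1 at (1,1):
1 1 1
0 0 1
0 1 0
0 1 0
0 1 1

After press 2 at (0,2):
1 0 0
0 0 0
0 1 0
0 1 0
0 1 1

After press 3 at (0,0):
0 1 0
1 0 0
0 1 0
0 1 0
0 1 1

After press 4 at (3,2):
0 1 0
1 0 0
0 1 1
0 0 1
0 1 0

After press 5 at (2,0):
0 1 0
0 0 0
1 0 1
1 0 1
0 1 0

After press 6 at (0,1):
1 0 1
0 1 0
1 0 1
1 0 1
0 1 0

After press 7 at (0,2):
1 1 0
0 1 1
1 0 1
1 0 1
0 1 0

After press 8 at (2,0):
1 1 0
1 1 1
0 1 1
0 0 1
0 1 0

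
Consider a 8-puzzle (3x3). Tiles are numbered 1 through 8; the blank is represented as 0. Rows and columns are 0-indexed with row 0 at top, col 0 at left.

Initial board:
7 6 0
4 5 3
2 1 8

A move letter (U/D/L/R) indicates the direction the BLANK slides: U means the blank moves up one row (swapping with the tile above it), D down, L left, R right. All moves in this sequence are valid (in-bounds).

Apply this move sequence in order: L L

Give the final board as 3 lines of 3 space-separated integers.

Answer: 0 7 6
4 5 3
2 1 8

Derivation:
After move 1 (L):
7 0 6
4 5 3
2 1 8

After move 2 (L):
0 7 6
4 5 3
2 1 8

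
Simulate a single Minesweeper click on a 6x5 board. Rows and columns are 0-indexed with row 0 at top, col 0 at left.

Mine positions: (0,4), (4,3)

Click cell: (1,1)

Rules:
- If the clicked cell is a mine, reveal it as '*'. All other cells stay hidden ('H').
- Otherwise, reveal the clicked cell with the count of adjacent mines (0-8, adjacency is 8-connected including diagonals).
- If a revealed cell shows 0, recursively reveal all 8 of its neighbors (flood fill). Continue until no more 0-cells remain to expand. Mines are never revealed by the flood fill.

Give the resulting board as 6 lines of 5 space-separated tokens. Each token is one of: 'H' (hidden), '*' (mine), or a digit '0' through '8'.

0 0 0 1 H
0 0 0 1 1
0 0 0 0 0
0 0 1 1 1
0 0 1 H H
0 0 1 H H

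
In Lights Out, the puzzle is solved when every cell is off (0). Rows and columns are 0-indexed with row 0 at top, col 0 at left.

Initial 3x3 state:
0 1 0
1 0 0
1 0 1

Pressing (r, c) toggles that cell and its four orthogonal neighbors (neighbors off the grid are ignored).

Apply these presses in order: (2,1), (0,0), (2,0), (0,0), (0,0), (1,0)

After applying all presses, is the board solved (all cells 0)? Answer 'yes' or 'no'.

After press 1 at (2,1):
0 1 0
1 1 0
0 1 0

After press 2 at (0,0):
1 0 0
0 1 0
0 1 0

After press 3 at (2,0):
1 0 0
1 1 0
1 0 0

After press 4 at (0,0):
0 1 0
0 1 0
1 0 0

After press 5 at (0,0):
1 0 0
1 1 0
1 0 0

After press 6 at (1,0):
0 0 0
0 0 0
0 0 0

Lights still on: 0

Answer: yes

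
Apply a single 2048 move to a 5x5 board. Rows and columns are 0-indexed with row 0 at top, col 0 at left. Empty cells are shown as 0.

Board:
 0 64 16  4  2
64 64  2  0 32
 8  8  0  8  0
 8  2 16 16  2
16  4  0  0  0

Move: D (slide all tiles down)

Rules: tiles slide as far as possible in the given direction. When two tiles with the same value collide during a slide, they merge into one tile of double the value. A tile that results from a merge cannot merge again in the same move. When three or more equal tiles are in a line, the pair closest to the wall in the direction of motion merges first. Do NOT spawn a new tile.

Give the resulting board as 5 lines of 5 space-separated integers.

Slide down:
col 0: [0, 64, 8, 8, 16] -> [0, 0, 64, 16, 16]
col 1: [64, 64, 8, 2, 4] -> [0, 128, 8, 2, 4]
col 2: [16, 2, 0, 16, 0] -> [0, 0, 16, 2, 16]
col 3: [4, 0, 8, 16, 0] -> [0, 0, 4, 8, 16]
col 4: [2, 32, 0, 2, 0] -> [0, 0, 2, 32, 2]

Answer:   0   0   0   0   0
  0 128   0   0   0
 64   8  16   4   2
 16   2   2   8  32
 16   4  16  16   2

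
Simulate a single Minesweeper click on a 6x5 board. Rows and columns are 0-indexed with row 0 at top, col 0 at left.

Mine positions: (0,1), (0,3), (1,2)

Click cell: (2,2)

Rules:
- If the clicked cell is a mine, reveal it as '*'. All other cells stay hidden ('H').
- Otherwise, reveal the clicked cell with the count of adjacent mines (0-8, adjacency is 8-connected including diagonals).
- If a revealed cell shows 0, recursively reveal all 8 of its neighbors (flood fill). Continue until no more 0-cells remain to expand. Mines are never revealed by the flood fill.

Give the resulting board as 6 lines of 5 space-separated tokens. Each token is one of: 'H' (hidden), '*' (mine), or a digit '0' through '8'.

H H H H H
H H H H H
H H 1 H H
H H H H H
H H H H H
H H H H H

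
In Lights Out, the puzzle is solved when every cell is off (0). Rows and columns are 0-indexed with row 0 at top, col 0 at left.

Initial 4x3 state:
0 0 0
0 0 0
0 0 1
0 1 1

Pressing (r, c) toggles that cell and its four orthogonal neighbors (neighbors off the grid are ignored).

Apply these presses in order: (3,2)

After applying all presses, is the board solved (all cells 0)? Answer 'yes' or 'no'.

Answer: yes

Derivation:
After press 1 at (3,2):
0 0 0
0 0 0
0 0 0
0 0 0

Lights still on: 0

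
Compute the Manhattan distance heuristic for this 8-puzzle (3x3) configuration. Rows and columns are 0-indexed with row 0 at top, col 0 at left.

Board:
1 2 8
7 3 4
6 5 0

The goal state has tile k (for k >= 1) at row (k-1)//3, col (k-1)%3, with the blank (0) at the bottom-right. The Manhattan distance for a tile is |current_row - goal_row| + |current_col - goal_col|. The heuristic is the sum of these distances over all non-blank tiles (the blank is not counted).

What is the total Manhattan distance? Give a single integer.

Tile 1: (0,0)->(0,0) = 0
Tile 2: (0,1)->(0,1) = 0
Tile 8: (0,2)->(2,1) = 3
Tile 7: (1,0)->(2,0) = 1
Tile 3: (1,1)->(0,2) = 2
Tile 4: (1,2)->(1,0) = 2
Tile 6: (2,0)->(1,2) = 3
Tile 5: (2,1)->(1,1) = 1
Sum: 0 + 0 + 3 + 1 + 2 + 2 + 3 + 1 = 12

Answer: 12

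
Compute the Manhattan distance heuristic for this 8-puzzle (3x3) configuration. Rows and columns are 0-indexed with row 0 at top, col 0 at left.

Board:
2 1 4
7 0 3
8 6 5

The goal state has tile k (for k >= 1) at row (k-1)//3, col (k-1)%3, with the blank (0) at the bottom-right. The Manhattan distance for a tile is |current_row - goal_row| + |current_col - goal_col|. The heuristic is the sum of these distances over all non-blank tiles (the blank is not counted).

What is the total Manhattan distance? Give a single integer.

Answer: 12

Derivation:
Tile 2: at (0,0), goal (0,1), distance |0-0|+|0-1| = 1
Tile 1: at (0,1), goal (0,0), distance |0-0|+|1-0| = 1
Tile 4: at (0,2), goal (1,0), distance |0-1|+|2-0| = 3
Tile 7: at (1,0), goal (2,0), distance |1-2|+|0-0| = 1
Tile 3: at (1,2), goal (0,2), distance |1-0|+|2-2| = 1
Tile 8: at (2,0), goal (2,1), distance |2-2|+|0-1| = 1
Tile 6: at (2,1), goal (1,2), distance |2-1|+|1-2| = 2
Tile 5: at (2,2), goal (1,1), distance |2-1|+|2-1| = 2
Sum: 1 + 1 + 3 + 1 + 1 + 1 + 2 + 2 = 12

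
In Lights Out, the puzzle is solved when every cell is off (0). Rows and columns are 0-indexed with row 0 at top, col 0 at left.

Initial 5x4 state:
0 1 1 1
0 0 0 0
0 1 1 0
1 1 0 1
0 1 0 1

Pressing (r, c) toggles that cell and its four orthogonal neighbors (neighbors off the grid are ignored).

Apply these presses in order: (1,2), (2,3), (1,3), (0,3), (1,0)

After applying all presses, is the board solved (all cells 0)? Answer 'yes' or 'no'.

Answer: no

Derivation:
After press 1 at (1,2):
0 1 0 1
0 1 1 1
0 1 0 0
1 1 0 1
0 1 0 1

After press 2 at (2,3):
0 1 0 1
0 1 1 0
0 1 1 1
1 1 0 0
0 1 0 1

After press 3 at (1,3):
0 1 0 0
0 1 0 1
0 1 1 0
1 1 0 0
0 1 0 1

After press 4 at (0,3):
0 1 1 1
0 1 0 0
0 1 1 0
1 1 0 0
0 1 0 1

After press 5 at (1,0):
1 1 1 1
1 0 0 0
1 1 1 0
1 1 0 0
0 1 0 1

Lights still on: 12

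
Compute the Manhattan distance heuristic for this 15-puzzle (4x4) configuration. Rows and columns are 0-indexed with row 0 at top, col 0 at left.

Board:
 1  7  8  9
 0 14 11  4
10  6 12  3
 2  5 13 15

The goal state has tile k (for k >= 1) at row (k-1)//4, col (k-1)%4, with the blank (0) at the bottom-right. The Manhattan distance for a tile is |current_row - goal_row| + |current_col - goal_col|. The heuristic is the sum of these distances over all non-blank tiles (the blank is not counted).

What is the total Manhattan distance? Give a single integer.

Tile 1: (0,0)->(0,0) = 0
Tile 7: (0,1)->(1,2) = 2
Tile 8: (0,2)->(1,3) = 2
Tile 9: (0,3)->(2,0) = 5
Tile 14: (1,1)->(3,1) = 2
Tile 11: (1,2)->(2,2) = 1
Tile 4: (1,3)->(0,3) = 1
Tile 10: (2,0)->(2,1) = 1
Tile 6: (2,1)->(1,1) = 1
Tile 12: (2,2)->(2,3) = 1
Tile 3: (2,3)->(0,2) = 3
Tile 2: (3,0)->(0,1) = 4
Tile 5: (3,1)->(1,0) = 3
Tile 13: (3,2)->(3,0) = 2
Tile 15: (3,3)->(3,2) = 1
Sum: 0 + 2 + 2 + 5 + 2 + 1 + 1 + 1 + 1 + 1 + 3 + 4 + 3 + 2 + 1 = 29

Answer: 29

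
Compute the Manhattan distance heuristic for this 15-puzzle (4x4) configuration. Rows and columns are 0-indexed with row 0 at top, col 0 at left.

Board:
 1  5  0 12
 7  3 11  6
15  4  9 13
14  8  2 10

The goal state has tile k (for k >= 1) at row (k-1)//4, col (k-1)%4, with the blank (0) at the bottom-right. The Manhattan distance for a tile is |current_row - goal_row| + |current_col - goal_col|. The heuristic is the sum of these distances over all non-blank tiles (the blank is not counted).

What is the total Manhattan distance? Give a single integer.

Answer: 36

Derivation:
Tile 1: (0,0)->(0,0) = 0
Tile 5: (0,1)->(1,0) = 2
Tile 12: (0,3)->(2,3) = 2
Tile 7: (1,0)->(1,2) = 2
Tile 3: (1,1)->(0,2) = 2
Tile 11: (1,2)->(2,2) = 1
Tile 6: (1,3)->(1,1) = 2
Tile 15: (2,0)->(3,2) = 3
Tile 4: (2,1)->(0,3) = 4
Tile 9: (2,2)->(2,0) = 2
Tile 13: (2,3)->(3,0) = 4
Tile 14: (3,0)->(3,1) = 1
Tile 8: (3,1)->(1,3) = 4
Tile 2: (3,2)->(0,1) = 4
Tile 10: (3,3)->(2,1) = 3
Sum: 0 + 2 + 2 + 2 + 2 + 1 + 2 + 3 + 4 + 2 + 4 + 1 + 4 + 4 + 3 = 36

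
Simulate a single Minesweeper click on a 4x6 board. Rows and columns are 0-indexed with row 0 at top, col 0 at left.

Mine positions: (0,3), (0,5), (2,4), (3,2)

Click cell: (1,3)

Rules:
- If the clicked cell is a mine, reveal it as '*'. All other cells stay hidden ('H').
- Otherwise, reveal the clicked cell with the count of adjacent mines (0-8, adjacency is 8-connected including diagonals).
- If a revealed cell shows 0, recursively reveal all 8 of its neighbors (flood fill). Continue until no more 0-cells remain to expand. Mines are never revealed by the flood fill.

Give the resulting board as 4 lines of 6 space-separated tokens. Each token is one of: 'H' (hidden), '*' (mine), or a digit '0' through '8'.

H H H H H H
H H H 2 H H
H H H H H H
H H H H H H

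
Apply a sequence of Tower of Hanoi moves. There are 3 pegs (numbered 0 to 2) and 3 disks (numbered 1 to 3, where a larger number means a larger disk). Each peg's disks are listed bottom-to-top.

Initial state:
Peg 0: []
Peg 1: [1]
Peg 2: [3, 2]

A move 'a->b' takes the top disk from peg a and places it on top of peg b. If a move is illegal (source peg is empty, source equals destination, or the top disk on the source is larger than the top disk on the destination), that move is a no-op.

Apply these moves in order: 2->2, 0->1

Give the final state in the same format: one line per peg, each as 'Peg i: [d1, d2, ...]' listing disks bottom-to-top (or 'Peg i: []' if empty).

Answer: Peg 0: []
Peg 1: [1]
Peg 2: [3, 2]

Derivation:
After move 1 (2->2):
Peg 0: []
Peg 1: [1]
Peg 2: [3, 2]

After move 2 (0->1):
Peg 0: []
Peg 1: [1]
Peg 2: [3, 2]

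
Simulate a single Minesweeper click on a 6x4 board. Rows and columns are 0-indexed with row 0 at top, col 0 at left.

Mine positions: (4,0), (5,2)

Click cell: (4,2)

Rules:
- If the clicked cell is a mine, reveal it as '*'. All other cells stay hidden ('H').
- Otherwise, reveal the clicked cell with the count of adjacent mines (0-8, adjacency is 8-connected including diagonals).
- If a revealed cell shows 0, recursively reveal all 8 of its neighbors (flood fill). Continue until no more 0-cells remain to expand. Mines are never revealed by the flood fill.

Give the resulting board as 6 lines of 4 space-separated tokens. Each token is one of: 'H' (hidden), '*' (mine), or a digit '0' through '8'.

H H H H
H H H H
H H H H
H H H H
H H 1 H
H H H H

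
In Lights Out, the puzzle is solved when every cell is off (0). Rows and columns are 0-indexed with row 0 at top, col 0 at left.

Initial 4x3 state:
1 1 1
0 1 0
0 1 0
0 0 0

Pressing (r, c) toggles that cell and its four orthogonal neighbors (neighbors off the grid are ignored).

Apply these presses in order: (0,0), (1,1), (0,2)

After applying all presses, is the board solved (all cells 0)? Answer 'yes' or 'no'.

Answer: yes

Derivation:
After press 1 at (0,0):
0 0 1
1 1 0
0 1 0
0 0 0

After press 2 at (1,1):
0 1 1
0 0 1
0 0 0
0 0 0

After press 3 at (0,2):
0 0 0
0 0 0
0 0 0
0 0 0

Lights still on: 0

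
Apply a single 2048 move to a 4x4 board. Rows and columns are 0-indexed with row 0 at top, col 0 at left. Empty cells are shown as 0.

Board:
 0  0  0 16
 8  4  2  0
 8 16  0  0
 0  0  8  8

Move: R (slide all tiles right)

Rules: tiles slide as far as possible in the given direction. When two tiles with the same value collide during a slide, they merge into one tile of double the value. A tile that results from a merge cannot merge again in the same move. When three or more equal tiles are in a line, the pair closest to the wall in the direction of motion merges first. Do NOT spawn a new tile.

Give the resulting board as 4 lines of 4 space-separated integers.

Answer:  0  0  0 16
 0  8  4  2
 0  0  8 16
 0  0  0 16

Derivation:
Slide right:
row 0: [0, 0, 0, 16] -> [0, 0, 0, 16]
row 1: [8, 4, 2, 0] -> [0, 8, 4, 2]
row 2: [8, 16, 0, 0] -> [0, 0, 8, 16]
row 3: [0, 0, 8, 8] -> [0, 0, 0, 16]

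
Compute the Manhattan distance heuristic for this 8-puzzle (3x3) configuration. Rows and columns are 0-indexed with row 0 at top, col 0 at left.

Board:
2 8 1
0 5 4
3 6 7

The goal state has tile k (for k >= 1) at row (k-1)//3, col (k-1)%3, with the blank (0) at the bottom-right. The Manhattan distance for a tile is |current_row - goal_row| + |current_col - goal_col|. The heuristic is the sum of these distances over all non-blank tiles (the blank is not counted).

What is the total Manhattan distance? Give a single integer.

Answer: 15

Derivation:
Tile 2: (0,0)->(0,1) = 1
Tile 8: (0,1)->(2,1) = 2
Tile 1: (0,2)->(0,0) = 2
Tile 5: (1,1)->(1,1) = 0
Tile 4: (1,2)->(1,0) = 2
Tile 3: (2,0)->(0,2) = 4
Tile 6: (2,1)->(1,2) = 2
Tile 7: (2,2)->(2,0) = 2
Sum: 1 + 2 + 2 + 0 + 2 + 4 + 2 + 2 = 15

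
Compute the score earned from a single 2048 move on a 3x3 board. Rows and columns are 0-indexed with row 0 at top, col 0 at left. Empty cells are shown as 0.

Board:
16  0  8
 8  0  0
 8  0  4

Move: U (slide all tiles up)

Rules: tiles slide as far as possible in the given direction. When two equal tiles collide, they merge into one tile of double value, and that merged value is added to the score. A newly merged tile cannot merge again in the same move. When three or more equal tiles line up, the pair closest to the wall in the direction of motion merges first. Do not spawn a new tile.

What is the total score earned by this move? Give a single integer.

Slide up:
col 0: [16, 8, 8] -> [16, 16, 0]  score +16 (running 16)
col 1: [0, 0, 0] -> [0, 0, 0]  score +0 (running 16)
col 2: [8, 0, 4] -> [8, 4, 0]  score +0 (running 16)
Board after move:
16  0  8
16  0  4
 0  0  0

Answer: 16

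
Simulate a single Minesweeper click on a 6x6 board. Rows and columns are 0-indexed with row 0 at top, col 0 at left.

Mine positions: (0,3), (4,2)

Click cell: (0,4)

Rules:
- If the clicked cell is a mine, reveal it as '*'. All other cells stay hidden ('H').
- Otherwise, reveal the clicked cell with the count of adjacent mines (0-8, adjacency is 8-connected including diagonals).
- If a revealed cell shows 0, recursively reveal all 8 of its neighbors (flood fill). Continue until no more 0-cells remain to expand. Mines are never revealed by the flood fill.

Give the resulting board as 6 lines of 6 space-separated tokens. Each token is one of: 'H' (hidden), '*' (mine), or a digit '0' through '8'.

H H H H 1 H
H H H H H H
H H H H H H
H H H H H H
H H H H H H
H H H H H H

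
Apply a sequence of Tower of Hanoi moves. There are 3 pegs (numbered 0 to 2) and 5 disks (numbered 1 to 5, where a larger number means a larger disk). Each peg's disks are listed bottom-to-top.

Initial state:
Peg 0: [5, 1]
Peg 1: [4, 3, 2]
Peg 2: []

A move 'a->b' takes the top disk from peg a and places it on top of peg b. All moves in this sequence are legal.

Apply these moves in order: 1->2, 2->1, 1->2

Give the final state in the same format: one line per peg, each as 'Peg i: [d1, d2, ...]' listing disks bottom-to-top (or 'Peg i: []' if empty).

Answer: Peg 0: [5, 1]
Peg 1: [4, 3]
Peg 2: [2]

Derivation:
After move 1 (1->2):
Peg 0: [5, 1]
Peg 1: [4, 3]
Peg 2: [2]

After move 2 (2->1):
Peg 0: [5, 1]
Peg 1: [4, 3, 2]
Peg 2: []

After move 3 (1->2):
Peg 0: [5, 1]
Peg 1: [4, 3]
Peg 2: [2]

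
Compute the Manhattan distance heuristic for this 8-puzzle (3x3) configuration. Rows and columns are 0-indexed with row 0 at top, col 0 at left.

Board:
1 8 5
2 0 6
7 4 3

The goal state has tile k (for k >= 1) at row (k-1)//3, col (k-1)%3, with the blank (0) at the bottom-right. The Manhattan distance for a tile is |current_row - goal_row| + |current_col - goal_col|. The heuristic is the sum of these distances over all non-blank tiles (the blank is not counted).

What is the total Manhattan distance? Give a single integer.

Tile 1: at (0,0), goal (0,0), distance |0-0|+|0-0| = 0
Tile 8: at (0,1), goal (2,1), distance |0-2|+|1-1| = 2
Tile 5: at (0,2), goal (1,1), distance |0-1|+|2-1| = 2
Tile 2: at (1,0), goal (0,1), distance |1-0|+|0-1| = 2
Tile 6: at (1,2), goal (1,2), distance |1-1|+|2-2| = 0
Tile 7: at (2,0), goal (2,0), distance |2-2|+|0-0| = 0
Tile 4: at (2,1), goal (1,0), distance |2-1|+|1-0| = 2
Tile 3: at (2,2), goal (0,2), distance |2-0|+|2-2| = 2
Sum: 0 + 2 + 2 + 2 + 0 + 0 + 2 + 2 = 10

Answer: 10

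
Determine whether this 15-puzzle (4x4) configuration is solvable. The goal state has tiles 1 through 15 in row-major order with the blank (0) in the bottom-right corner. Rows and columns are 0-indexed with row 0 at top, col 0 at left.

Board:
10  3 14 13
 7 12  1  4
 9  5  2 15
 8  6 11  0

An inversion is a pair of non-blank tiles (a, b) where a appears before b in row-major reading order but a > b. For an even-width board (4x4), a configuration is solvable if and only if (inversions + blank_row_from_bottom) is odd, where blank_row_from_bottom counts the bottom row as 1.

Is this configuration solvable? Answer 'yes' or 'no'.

Inversions: 55
Blank is in row 3 (0-indexed from top), which is row 1 counting from the bottom (bottom = 1).
55 + 1 = 56, which is even, so the puzzle is not solvable.

Answer: no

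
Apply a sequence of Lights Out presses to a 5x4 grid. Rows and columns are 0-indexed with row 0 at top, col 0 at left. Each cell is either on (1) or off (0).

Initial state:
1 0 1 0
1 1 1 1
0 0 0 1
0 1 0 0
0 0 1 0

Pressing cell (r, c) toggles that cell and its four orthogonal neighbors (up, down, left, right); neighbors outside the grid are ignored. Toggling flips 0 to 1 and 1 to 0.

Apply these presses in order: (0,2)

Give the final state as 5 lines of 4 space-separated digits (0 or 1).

After press 1 at (0,2):
1 1 0 1
1 1 0 1
0 0 0 1
0 1 0 0
0 0 1 0

Answer: 1 1 0 1
1 1 0 1
0 0 0 1
0 1 0 0
0 0 1 0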